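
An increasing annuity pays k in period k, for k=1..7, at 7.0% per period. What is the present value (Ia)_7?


(Ia)_n = sum_{k=1}^{n} k * v^k, v = 1/(1+i)
v = 0.934579
Sum computed term by term:
(Ia)_7 = 20.1042


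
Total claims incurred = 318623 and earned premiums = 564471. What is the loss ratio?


Loss ratio = claims / premiums
= 318623 / 564471
= 0.5645


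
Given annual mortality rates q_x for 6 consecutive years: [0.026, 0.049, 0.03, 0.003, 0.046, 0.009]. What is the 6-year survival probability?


p_k = 1 - q_k for each year
Survival = product of (1 - q_k)
= 0.974 * 0.951 * 0.97 * 0.997 * 0.954 * 0.991
= 0.8469


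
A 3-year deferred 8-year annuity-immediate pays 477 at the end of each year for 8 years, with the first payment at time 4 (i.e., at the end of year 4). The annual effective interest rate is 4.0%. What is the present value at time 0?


PV at time 3 of the 8-year annuity-immediate:
a_n = 477 * (1-(1+0.04)^(-8))/0.04 = 3211.5193
Discount back 3 years to time 0:
PV = 3211.5193 * (1+0.04)^(-3)
= 3211.5193 * 0.888996
= 2855.029


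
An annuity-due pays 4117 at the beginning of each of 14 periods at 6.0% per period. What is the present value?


PV_due = PMT * (1-(1+i)^(-n))/i * (1+i)
PV_immediate = 38267.4488
PV_due = 38267.4488 * 1.06
= 40563.4958


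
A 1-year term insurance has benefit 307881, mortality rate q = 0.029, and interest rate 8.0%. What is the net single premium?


NSP = benefit * q * v
v = 1/(1+i) = 0.925926
NSP = 307881 * 0.029 * 0.925926
= 8267.175


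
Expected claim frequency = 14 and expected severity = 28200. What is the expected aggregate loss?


E[S] = E[N] * E[X]
= 14 * 28200
= 394800


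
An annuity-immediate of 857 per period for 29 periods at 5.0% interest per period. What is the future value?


FV = PMT * ((1+i)^n - 1) / i
= 857 * ((1.05)^29 - 1) / 0.05
= 857 * (4.116136 - 1) / 0.05
= 53410.5641


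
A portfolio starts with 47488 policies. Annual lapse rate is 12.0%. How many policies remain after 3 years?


remaining = initial * (1 - lapse)^years
= 47488 * (1 - 0.12)^3
= 47488 * 0.681472
= 32361.7423


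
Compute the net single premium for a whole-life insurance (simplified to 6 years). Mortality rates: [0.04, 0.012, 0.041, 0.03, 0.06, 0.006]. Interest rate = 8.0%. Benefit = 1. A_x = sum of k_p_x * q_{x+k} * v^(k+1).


v = 0.925926
Year 0: k_p_x=1.0, q=0.04, term=0.037037
Year 1: k_p_x=0.96, q=0.012, term=0.009877
Year 2: k_p_x=0.94848, q=0.041, term=0.03087
Year 3: k_p_x=0.909592, q=0.03, term=0.020057
Year 4: k_p_x=0.882305, q=0.06, term=0.036029
Year 5: k_p_x=0.829366, q=0.006, term=0.003136
A_x = 0.137


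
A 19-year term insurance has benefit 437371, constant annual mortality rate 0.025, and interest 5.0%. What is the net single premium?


NSP = benefit * sum_{k=0}^{n-1} k_p_x * q * v^(k+1)
With constant q=0.025, v=0.952381
Sum = 0.251794
NSP = 437371 * 0.251794
= 110127.1797


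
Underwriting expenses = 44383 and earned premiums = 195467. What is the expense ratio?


Expense ratio = expenses / premiums
= 44383 / 195467
= 0.2271


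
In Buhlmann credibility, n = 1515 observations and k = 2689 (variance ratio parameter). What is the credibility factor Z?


Z = n / (n + k)
= 1515 / (1515 + 2689)
= 1515 / 4204
= 0.3604


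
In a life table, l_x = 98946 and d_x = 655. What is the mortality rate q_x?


q_x = d_x / l_x
= 655 / 98946
= 0.0066


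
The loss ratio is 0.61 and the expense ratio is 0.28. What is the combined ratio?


Combined ratio = loss ratio + expense ratio
= 0.61 + 0.28
= 0.89


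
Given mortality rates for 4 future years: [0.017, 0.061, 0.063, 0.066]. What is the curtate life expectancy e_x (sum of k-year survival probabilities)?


e_x = sum_{k=1}^{n} k_p_x
k_p_x values:
  1_p_x = 0.983
  2_p_x = 0.923037
  3_p_x = 0.864886
  4_p_x = 0.807803
e_x = 3.5787


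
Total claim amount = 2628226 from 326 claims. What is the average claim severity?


severity = total / number
= 2628226 / 326
= 8062.0429


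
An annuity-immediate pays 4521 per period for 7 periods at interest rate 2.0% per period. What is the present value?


PV = PMT * (1 - (1+i)^(-n)) / i
= 4521 * (1 - (1+0.02)^(-7)) / 0.02
= 4521 * (1 - 0.87056) / 0.02
= 4521 * 6.471991
= 29259.8716


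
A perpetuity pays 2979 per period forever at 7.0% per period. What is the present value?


PV = PMT / i
= 2979 / 0.07
= 42557.1429


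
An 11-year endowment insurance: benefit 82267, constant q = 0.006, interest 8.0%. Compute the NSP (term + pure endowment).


Term component = 3435.6382
Pure endowment = 11_p_x * v^11 * benefit = 0.935945 * 0.428883 * 82267 = 33022.852
NSP = 36458.4902


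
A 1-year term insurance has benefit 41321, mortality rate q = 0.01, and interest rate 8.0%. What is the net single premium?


NSP = benefit * q * v
v = 1/(1+i) = 0.925926
NSP = 41321 * 0.01 * 0.925926
= 382.6019


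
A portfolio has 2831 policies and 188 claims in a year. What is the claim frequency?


frequency = claims / policies
= 188 / 2831
= 0.0664


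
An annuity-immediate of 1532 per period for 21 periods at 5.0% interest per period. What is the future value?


FV = PMT * ((1+i)^n - 1) / i
= 1532 * ((1.05)^21 - 1) / 0.05
= 1532 * (2.785963 - 1) / 0.05
= 54721.8938


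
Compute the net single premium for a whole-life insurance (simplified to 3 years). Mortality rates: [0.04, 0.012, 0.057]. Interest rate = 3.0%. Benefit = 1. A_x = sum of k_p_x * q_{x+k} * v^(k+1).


v = 0.970874
Year 0: k_p_x=1.0, q=0.04, term=0.038835
Year 1: k_p_x=0.96, q=0.012, term=0.010859
Year 2: k_p_x=0.94848, q=0.057, term=0.049476
A_x = 0.0992


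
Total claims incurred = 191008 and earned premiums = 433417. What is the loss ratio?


Loss ratio = claims / premiums
= 191008 / 433417
= 0.4407


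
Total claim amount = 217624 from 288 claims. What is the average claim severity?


severity = total / number
= 217624 / 288
= 755.6389


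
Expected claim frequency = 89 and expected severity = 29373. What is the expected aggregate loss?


E[S] = E[N] * E[X]
= 89 * 29373
= 2.6142e+06


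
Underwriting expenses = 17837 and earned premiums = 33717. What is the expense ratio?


Expense ratio = expenses / premiums
= 17837 / 33717
= 0.529


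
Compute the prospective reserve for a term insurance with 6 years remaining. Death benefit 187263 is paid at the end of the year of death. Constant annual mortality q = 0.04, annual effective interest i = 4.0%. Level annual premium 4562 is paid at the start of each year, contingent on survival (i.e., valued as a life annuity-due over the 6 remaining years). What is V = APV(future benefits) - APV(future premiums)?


v = 1/(1+i) = 0.961538
APV(future benefits) per unit = sum_{k=0}^{5} k_p_x * q * v^(k+1) = 0.190688
APV(future benefits) = 187263 * 0.190688 = 35708.7272
Life annuity-due factor ä_{x:6} = sum_{k=0}^{5} k_p_x * v^k = 4.957877
APV(future premiums) = 4562 * 4.957877 = 22617.8346
V = 35708.7272 - 22617.8346
= 13090.8927


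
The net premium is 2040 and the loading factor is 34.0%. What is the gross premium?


Gross = net * (1 + loading)
= 2040 * (1 + 0.34)
= 2040 * 1.34
= 2733.6


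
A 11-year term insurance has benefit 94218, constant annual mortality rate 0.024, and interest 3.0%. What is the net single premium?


NSP = benefit * sum_{k=0}^{n-1} k_p_x * q * v^(k+1)
With constant q=0.024, v=0.970874
Sum = 0.198659
NSP = 94218 * 0.198659
= 18717.262


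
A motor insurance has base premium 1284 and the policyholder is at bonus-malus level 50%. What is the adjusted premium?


adjusted = base * BM_level / 100
= 1284 * 50 / 100
= 1284 * 0.5
= 642.0


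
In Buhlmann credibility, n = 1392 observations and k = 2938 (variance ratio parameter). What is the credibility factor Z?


Z = n / (n + k)
= 1392 / (1392 + 2938)
= 1392 / 4330
= 0.3215


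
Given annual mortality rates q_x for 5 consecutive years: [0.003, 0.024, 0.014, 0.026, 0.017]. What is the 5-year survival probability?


p_k = 1 - q_k for each year
Survival = product of (1 - q_k)
= 0.997 * 0.976 * 0.986 * 0.974 * 0.983
= 0.9186


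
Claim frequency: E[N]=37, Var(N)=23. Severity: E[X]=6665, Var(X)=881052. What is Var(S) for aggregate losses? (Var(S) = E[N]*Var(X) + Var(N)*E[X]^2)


Var(S) = E[N]*Var(X) + Var(N)*E[X]^2
= 37*881052 + 23*6665^2
= 32598924 + 1021711175
= 1.0543e+09


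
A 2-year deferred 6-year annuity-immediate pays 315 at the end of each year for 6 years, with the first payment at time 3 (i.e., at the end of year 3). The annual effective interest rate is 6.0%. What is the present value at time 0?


PV at time 2 of the 6-year annuity-immediate:
a_n = 315 * (1-(1+0.06)^(-6))/0.06 = 1548.9572
Discount back 2 years to time 0:
PV = 1548.9572 * (1+0.06)^(-2)
= 1548.9572 * 0.889996
= 1378.5664


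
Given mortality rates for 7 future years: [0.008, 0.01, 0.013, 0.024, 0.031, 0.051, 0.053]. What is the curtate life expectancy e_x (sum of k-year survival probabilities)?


e_x = sum_{k=1}^{n} k_p_x
k_p_x values:
  1_p_x = 0.992
  2_p_x = 0.98208
  3_p_x = 0.969313
  4_p_x = 0.946049
  5_p_x = 0.916722
  6_p_x = 0.869969
  7_p_x = 0.823861
e_x = 6.5


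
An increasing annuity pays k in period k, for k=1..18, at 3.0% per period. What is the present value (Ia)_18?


(Ia)_n = sum_{k=1}^{n} k * v^k, v = 1/(1+i)
v = 0.970874
Sum computed term by term:
(Ia)_18 = 119.7672


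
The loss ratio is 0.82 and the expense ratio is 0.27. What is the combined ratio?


Combined ratio = loss ratio + expense ratio
= 0.82 + 0.27
= 1.09


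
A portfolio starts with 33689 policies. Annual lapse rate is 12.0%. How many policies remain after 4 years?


remaining = initial * (1 - lapse)^years
= 33689 * (1 - 0.12)^4
= 33689 * 0.599695
= 20203.137


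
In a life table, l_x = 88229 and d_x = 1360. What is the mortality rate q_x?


q_x = d_x / l_x
= 1360 / 88229
= 0.0154


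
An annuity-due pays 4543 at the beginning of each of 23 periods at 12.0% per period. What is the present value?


PV_due = PMT * (1-(1+i)^(-n))/i * (1+i)
PV_immediate = 35064.8443
PV_due = 35064.8443 * 1.12
= 39272.6256


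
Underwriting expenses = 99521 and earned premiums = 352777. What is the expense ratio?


Expense ratio = expenses / premiums
= 99521 / 352777
= 0.2821


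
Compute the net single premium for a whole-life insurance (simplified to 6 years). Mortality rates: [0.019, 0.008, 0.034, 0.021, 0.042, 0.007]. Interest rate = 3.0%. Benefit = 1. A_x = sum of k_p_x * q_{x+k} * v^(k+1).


v = 0.970874
Year 0: k_p_x=1.0, q=0.019, term=0.018447
Year 1: k_p_x=0.981, q=0.008, term=0.007397
Year 2: k_p_x=0.973152, q=0.034, term=0.030279
Year 3: k_p_x=0.940065, q=0.021, term=0.01754
Year 4: k_p_x=0.920323, q=0.042, term=0.033343
Year 5: k_p_x=0.88167, q=0.007, term=0.005169
A_x = 0.1122


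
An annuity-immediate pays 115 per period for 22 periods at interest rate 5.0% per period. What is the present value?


PV = PMT * (1 - (1+i)^(-n)) / i
= 115 * (1 - (1+0.05)^(-22)) / 0.05
= 115 * (1 - 0.34185) / 0.05
= 115 * 13.163003
= 1513.7453


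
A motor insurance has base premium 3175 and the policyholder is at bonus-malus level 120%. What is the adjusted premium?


adjusted = base * BM_level / 100
= 3175 * 120 / 100
= 3175 * 1.2
= 3810.0


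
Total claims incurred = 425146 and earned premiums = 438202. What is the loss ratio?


Loss ratio = claims / premiums
= 425146 / 438202
= 0.9702


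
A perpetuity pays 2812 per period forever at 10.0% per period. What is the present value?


PV = PMT / i
= 2812 / 0.1
= 28120.0


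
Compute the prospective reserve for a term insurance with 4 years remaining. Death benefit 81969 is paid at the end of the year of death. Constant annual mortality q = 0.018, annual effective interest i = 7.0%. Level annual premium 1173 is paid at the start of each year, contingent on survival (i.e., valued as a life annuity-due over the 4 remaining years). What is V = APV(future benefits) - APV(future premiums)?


v = 1/(1+i) = 0.934579
APV(future benefits) per unit = sum_{k=0}^{3} k_p_x * q * v^(k+1) = 0.059434
APV(future benefits) = 81969 * 0.059434 = 4871.7735
Life annuity-due factor ä_{x:4} = sum_{k=0}^{3} k_p_x * v^k = 3.533041
APV(future premiums) = 1173 * 3.533041 = 4144.2576
V = 4871.7735 - 4144.2576
= 727.516


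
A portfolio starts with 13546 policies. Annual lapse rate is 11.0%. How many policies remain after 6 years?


remaining = initial * (1 - lapse)^years
= 13546 * (1 - 0.11)^6
= 13546 * 0.496981
= 6732.1086


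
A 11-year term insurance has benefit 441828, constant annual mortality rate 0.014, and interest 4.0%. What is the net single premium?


NSP = benefit * sum_{k=0}^{n-1} k_p_x * q * v^(k+1)
With constant q=0.014, v=0.961538
Sum = 0.115043
NSP = 441828 * 0.115043
= 50829.3094


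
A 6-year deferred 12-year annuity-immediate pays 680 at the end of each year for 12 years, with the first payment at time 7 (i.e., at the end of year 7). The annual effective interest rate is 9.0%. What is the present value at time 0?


PV at time 6 of the 12-year annuity-immediate:
a_n = 680 * (1-(1+0.09)^(-12))/0.09 = 4869.2932
Discount back 6 years to time 0:
PV = 4869.2932 * (1+0.09)^(-6)
= 4869.2932 * 0.596267
= 2903.4004


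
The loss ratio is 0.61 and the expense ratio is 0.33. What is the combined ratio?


Combined ratio = loss ratio + expense ratio
= 0.61 + 0.33
= 0.94


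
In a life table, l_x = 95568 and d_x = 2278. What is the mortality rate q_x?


q_x = d_x / l_x
= 2278 / 95568
= 0.0238


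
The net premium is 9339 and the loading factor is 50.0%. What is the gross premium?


Gross = net * (1 + loading)
= 9339 * (1 + 0.5)
= 9339 * 1.5
= 14008.5


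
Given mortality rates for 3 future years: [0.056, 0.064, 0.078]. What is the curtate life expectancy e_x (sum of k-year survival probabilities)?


e_x = sum_{k=1}^{n} k_p_x
k_p_x values:
  1_p_x = 0.944
  2_p_x = 0.883584
  3_p_x = 0.814664
e_x = 2.6422


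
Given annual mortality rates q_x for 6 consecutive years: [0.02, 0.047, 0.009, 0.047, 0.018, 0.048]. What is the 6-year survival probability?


p_k = 1 - q_k for each year
Survival = product of (1 - q_k)
= 0.98 * 0.953 * 0.991 * 0.953 * 0.982 * 0.952
= 0.8246


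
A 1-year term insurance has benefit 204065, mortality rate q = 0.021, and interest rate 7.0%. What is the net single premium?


NSP = benefit * q * v
v = 1/(1+i) = 0.934579
NSP = 204065 * 0.021 * 0.934579
= 4005.014


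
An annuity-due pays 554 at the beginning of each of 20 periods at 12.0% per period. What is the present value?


PV_due = PMT * (1-(1+i)^(-n))/i * (1+i)
PV_immediate = 4138.0718
PV_due = 4138.0718 * 1.12
= 4634.6404


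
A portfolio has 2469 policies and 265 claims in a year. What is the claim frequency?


frequency = claims / policies
= 265 / 2469
= 0.1073


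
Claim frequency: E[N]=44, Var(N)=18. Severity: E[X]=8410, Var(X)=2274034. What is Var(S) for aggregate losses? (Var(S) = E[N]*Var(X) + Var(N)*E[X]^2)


Var(S) = E[N]*Var(X) + Var(N)*E[X]^2
= 44*2274034 + 18*8410^2
= 100057496 + 1273105800
= 1.3732e+09


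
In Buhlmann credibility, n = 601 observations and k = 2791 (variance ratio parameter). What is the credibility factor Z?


Z = n / (n + k)
= 601 / (601 + 2791)
= 601 / 3392
= 0.1772


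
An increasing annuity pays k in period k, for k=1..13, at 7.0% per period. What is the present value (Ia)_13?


(Ia)_n = sum_{k=1}^{n} k * v^k, v = 1/(1+i)
v = 0.934579
Sum computed term by term:
(Ia)_13 = 50.6878


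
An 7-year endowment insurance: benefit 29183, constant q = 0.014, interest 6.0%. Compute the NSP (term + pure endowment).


Term component = 2194.3318
Pure endowment = 7_p_x * v^7 * benefit = 0.906021 * 0.665057 * 29183 = 17584.389
NSP = 19778.7208


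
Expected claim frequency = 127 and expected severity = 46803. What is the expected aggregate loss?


E[S] = E[N] * E[X]
= 127 * 46803
= 5.9440e+06


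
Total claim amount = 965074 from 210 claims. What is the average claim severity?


severity = total / number
= 965074 / 210
= 4595.5905


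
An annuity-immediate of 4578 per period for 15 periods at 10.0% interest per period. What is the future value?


FV = PMT * ((1+i)^n - 1) / i
= 4578 * ((1.1)^15 - 1) / 0.1
= 4578 * (4.177248 - 1) / 0.1
= 145454.4212


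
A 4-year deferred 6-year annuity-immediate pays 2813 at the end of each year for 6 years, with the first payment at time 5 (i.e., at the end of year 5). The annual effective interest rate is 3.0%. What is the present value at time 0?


PV at time 4 of the 6-year annuity-immediate:
a_n = 2813 * (1-(1+0.03)^(-6))/0.03 = 15238.5595
Discount back 4 years to time 0:
PV = 15238.5595 * (1+0.03)^(-4)
= 15238.5595 * 0.888487
= 13539.2628


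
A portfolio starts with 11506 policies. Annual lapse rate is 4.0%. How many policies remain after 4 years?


remaining = initial * (1 - lapse)^years
= 11506 * (1 - 0.04)^4
= 11506 * 0.849347
= 9772.5815


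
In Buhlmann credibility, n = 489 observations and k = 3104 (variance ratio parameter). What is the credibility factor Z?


Z = n / (n + k)
= 489 / (489 + 3104)
= 489 / 3593
= 0.1361


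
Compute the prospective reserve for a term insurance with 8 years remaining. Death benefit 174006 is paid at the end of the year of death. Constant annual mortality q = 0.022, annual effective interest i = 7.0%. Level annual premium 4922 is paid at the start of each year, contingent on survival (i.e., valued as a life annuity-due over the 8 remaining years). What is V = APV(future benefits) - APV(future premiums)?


v = 1/(1+i) = 0.934579
APV(future benefits) per unit = sum_{k=0}^{7} k_p_x * q * v^(k+1) = 0.122644
APV(future benefits) = 174006 * 0.122644 = 21340.7864
Life annuity-due factor ä_{x:8} = sum_{k=0}^{7} k_p_x * v^k = 5.964957
APV(future premiums) = 4922 * 5.964957 = 29359.5167
V = 21340.7864 - 29359.5167
= -8018.7303


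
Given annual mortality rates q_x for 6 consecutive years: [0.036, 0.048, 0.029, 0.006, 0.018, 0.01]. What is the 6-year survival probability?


p_k = 1 - q_k for each year
Survival = product of (1 - q_k)
= 0.964 * 0.952 * 0.971 * 0.994 * 0.982 * 0.99
= 0.8611


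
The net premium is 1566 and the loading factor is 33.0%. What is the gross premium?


Gross = net * (1 + loading)
= 1566 * (1 + 0.33)
= 1566 * 1.33
= 2082.78


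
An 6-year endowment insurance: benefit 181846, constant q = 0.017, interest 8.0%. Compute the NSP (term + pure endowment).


Term component = 13749.8624
Pure endowment = 6_p_x * v^6 * benefit = 0.902238 * 0.63017 * 181846 = 103390.9026
NSP = 117140.765


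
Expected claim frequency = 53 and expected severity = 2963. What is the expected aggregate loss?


E[S] = E[N] * E[X]
= 53 * 2963
= 157039


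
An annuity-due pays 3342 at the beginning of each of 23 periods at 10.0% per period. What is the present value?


PV_due = PMT * (1-(1+i)^(-n))/i * (1+i)
PV_immediate = 29687.716
PV_due = 29687.716 * 1.1
= 32656.4876


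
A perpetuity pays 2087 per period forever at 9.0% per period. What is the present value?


PV = PMT / i
= 2087 / 0.09
= 23188.8889


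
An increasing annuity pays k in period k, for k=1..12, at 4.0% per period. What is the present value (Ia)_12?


(Ia)_n = sum_{k=1}^{n} k * v^k, v = 1/(1+i)
v = 0.961538
Sum computed term by term:
(Ia)_12 = 56.6328


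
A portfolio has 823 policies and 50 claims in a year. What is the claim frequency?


frequency = claims / policies
= 50 / 823
= 0.0608


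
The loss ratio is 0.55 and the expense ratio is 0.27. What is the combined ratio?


Combined ratio = loss ratio + expense ratio
= 0.55 + 0.27
= 0.82


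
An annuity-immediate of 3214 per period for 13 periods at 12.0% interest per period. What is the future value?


FV = PMT * ((1+i)^n - 1) / i
= 3214 * ((1.12)^13 - 1) / 0.12
= 3214 * (4.363493 - 1) / 0.12
= 90085.5572


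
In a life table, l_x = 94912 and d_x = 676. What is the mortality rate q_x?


q_x = d_x / l_x
= 676 / 94912
= 0.0071


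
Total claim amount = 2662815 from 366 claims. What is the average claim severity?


severity = total / number
= 2662815 / 366
= 7275.4508


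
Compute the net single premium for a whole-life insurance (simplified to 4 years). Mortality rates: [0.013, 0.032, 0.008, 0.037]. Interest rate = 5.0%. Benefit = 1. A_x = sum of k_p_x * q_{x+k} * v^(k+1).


v = 0.952381
Year 0: k_p_x=1.0, q=0.013, term=0.012381
Year 1: k_p_x=0.987, q=0.032, term=0.028648
Year 2: k_p_x=0.955416, q=0.008, term=0.006603
Year 3: k_p_x=0.947773, q=0.037, term=0.02885
A_x = 0.0765


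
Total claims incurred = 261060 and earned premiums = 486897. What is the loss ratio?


Loss ratio = claims / premiums
= 261060 / 486897
= 0.5362


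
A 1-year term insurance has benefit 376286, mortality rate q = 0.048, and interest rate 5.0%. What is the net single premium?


NSP = benefit * q * v
v = 1/(1+i) = 0.952381
NSP = 376286 * 0.048 * 0.952381
= 17201.6457


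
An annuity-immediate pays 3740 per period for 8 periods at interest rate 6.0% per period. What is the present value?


PV = PMT * (1 - (1+i)^(-n)) / i
= 3740 * (1 - (1+0.06)^(-8)) / 0.06
= 3740 * (1 - 0.627412) / 0.06
= 3740 * 6.209794
= 23224.6289


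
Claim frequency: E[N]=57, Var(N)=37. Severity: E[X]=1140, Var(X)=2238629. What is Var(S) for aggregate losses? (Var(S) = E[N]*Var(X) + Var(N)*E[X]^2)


Var(S) = E[N]*Var(X) + Var(N)*E[X]^2
= 57*2238629 + 37*1140^2
= 127601853 + 48085200
= 1.7569e+08


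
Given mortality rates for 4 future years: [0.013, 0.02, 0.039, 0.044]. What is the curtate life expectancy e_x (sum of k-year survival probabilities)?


e_x = sum_{k=1}^{n} k_p_x
k_p_x values:
  1_p_x = 0.987
  2_p_x = 0.96726
  3_p_x = 0.929537
  4_p_x = 0.888637
e_x = 3.7724


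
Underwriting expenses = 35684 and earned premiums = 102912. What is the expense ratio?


Expense ratio = expenses / premiums
= 35684 / 102912
= 0.3467


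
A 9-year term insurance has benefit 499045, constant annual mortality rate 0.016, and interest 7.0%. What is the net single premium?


NSP = benefit * sum_{k=0}^{n-1} k_p_x * q * v^(k+1)
With constant q=0.016, v=0.934579
Sum = 0.098523
NSP = 499045 * 0.098523
= 49167.5429


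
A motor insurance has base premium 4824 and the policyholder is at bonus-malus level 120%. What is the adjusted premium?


adjusted = base * BM_level / 100
= 4824 * 120 / 100
= 4824 * 1.2
= 5788.8


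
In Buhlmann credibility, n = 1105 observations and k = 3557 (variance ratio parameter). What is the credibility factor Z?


Z = n / (n + k)
= 1105 / (1105 + 3557)
= 1105 / 4662
= 0.237


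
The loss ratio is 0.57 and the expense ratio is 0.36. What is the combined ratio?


Combined ratio = loss ratio + expense ratio
= 0.57 + 0.36
= 0.93


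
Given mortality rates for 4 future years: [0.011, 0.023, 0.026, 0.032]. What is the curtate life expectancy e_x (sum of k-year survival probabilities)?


e_x = sum_{k=1}^{n} k_p_x
k_p_x values:
  1_p_x = 0.989
  2_p_x = 0.966253
  3_p_x = 0.94113
  4_p_x = 0.911014
e_x = 3.8074


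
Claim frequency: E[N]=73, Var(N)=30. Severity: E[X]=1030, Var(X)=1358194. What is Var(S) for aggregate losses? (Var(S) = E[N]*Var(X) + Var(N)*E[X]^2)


Var(S) = E[N]*Var(X) + Var(N)*E[X]^2
= 73*1358194 + 30*1030^2
= 99148162 + 31827000
= 1.3098e+08


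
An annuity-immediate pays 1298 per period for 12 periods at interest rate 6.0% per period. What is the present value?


PV = PMT * (1 - (1+i)^(-n)) / i
= 1298 * (1 - (1+0.06)^(-12)) / 0.06
= 1298 * (1 - 0.496969) / 0.06
= 1298 * 8.383844
= 10882.2294


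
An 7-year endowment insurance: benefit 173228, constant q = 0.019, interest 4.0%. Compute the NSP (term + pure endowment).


Term component = 18719.8313
Pure endowment = 7_p_x * v^7 * benefit = 0.874345 * 0.759918 * 173228 = 115097.9975
NSP = 133817.8288


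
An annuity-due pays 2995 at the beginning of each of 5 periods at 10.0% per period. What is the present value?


PV_due = PMT * (1-(1+i)^(-n))/i * (1+i)
PV_immediate = 11353.4064
PV_due = 11353.4064 * 1.1
= 12488.747


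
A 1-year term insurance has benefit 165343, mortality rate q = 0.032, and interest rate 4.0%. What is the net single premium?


NSP = benefit * q * v
v = 1/(1+i) = 0.961538
NSP = 165343 * 0.032 * 0.961538
= 5087.4769


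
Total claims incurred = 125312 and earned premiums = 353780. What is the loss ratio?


Loss ratio = claims / premiums
= 125312 / 353780
= 0.3542


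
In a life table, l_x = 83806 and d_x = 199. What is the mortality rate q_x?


q_x = d_x / l_x
= 199 / 83806
= 0.0024


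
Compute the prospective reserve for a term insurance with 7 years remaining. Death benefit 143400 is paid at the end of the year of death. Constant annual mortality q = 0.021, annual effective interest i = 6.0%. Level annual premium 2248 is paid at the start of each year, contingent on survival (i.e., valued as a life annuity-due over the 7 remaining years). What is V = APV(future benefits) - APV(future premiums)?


v = 1/(1+i) = 0.943396
APV(future benefits) per unit = sum_{k=0}^{6} k_p_x * q * v^(k+1) = 0.110641
APV(future benefits) = 143400 * 0.110641 = 15865.9247
Life annuity-due factor ä_{x:7} = sum_{k=0}^{6} k_p_x * v^k = 5.584738
APV(future premiums) = 2248 * 5.584738 = 12554.4912
V = 15865.9247 - 12554.4912
= 3311.4336


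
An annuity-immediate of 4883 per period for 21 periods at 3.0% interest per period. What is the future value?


FV = PMT * ((1+i)^n - 1) / i
= 4883 * ((1.03)^21 - 1) / 0.03
= 4883 * (1.860295 - 1) / 0.03
= 140027.2798


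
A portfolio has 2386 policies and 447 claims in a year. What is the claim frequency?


frequency = claims / policies
= 447 / 2386
= 0.1873


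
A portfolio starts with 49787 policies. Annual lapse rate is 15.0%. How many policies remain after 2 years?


remaining = initial * (1 - lapse)^years
= 49787 * (1 - 0.15)^2
= 49787 * 0.7225
= 35971.1075


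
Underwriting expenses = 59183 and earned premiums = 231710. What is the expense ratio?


Expense ratio = expenses / premiums
= 59183 / 231710
= 0.2554


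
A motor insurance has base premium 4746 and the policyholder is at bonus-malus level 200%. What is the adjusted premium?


adjusted = base * BM_level / 100
= 4746 * 200 / 100
= 4746 * 2.0
= 9492.0


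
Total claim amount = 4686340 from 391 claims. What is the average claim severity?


severity = total / number
= 4686340 / 391
= 11985.5243


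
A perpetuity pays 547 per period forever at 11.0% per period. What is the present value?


PV = PMT / i
= 547 / 0.11
= 4972.7273


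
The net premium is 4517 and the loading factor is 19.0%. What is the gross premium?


Gross = net * (1 + loading)
= 4517 * (1 + 0.19)
= 4517 * 1.19
= 5375.23


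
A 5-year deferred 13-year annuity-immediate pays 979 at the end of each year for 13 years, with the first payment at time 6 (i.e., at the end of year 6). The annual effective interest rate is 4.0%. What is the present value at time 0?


PV at time 5 of the 13-year annuity-immediate:
a_n = 979 * (1-(1+0.04)^(-13))/0.04 = 9775.9492
Discount back 5 years to time 0:
PV = 9775.9492 * (1+0.04)^(-5)
= 9775.9492 * 0.821927
= 8035.1177


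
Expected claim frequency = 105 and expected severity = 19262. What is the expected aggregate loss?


E[S] = E[N] * E[X]
= 105 * 19262
= 2.0225e+06


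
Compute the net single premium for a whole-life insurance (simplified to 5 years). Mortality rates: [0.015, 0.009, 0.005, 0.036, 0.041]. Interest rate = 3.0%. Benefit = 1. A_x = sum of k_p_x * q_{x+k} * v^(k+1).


v = 0.970874
Year 0: k_p_x=1.0, q=0.015, term=0.014563
Year 1: k_p_x=0.985, q=0.009, term=0.008356
Year 2: k_p_x=0.976135, q=0.005, term=0.004467
Year 3: k_p_x=0.971254, q=0.036, term=0.031066
Year 4: k_p_x=0.936289, q=0.041, term=0.033114
A_x = 0.0916


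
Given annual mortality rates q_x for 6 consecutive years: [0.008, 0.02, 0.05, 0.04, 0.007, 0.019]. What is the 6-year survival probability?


p_k = 1 - q_k for each year
Survival = product of (1 - q_k)
= 0.992 * 0.98 * 0.95 * 0.96 * 0.993 * 0.981
= 0.8637


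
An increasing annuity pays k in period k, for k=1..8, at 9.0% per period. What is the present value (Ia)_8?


(Ia)_n = sum_{k=1}^{n} k * v^k, v = 1/(1+i)
v = 0.917431
Sum computed term by term:
(Ia)_8 = 22.4225


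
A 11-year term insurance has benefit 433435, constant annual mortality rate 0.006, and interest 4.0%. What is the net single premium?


NSP = benefit * sum_{k=0}^{n-1} k_p_x * q * v^(k+1)
With constant q=0.006, v=0.961538
Sum = 0.051134
NSP = 433435 * 0.051134
= 22163.3095


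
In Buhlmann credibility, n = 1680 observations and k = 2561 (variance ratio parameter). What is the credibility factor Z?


Z = n / (n + k)
= 1680 / (1680 + 2561)
= 1680 / 4241
= 0.3961


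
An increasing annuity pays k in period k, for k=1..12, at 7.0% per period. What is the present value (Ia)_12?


(Ia)_n = sum_{k=1}^{n} k * v^k, v = 1/(1+i)
v = 0.934579
Sum computed term by term:
(Ia)_12 = 45.2933


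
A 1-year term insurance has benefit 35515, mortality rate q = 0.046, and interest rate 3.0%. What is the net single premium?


NSP = benefit * q * v
v = 1/(1+i) = 0.970874
NSP = 35515 * 0.046 * 0.970874
= 1586.1068


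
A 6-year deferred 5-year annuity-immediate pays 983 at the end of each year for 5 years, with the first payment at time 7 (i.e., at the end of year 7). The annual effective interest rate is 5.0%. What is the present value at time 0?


PV at time 6 of the 5-year annuity-immediate:
a_n = 983 * (1-(1+0.05)^(-5))/0.05 = 4255.8756
Discount back 6 years to time 0:
PV = 4255.8756 * (1+0.05)^(-6)
= 4255.8756 * 0.746215
= 3175.7999


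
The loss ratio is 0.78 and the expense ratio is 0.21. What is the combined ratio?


Combined ratio = loss ratio + expense ratio
= 0.78 + 0.21
= 0.99


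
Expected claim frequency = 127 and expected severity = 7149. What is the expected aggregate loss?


E[S] = E[N] * E[X]
= 127 * 7149
= 907923


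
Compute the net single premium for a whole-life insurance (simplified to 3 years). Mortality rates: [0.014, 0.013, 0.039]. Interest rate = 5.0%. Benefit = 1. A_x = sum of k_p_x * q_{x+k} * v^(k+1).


v = 0.952381
Year 0: k_p_x=1.0, q=0.014, term=0.013333
Year 1: k_p_x=0.986, q=0.013, term=0.011626
Year 2: k_p_x=0.973182, q=0.039, term=0.032786
A_x = 0.0577


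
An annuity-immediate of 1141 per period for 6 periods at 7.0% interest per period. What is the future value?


FV = PMT * ((1+i)^n - 1) / i
= 1141 * ((1.07)^6 - 1) / 0.07
= 1141 * (1.50073 - 1) / 0.07
= 8161.9047


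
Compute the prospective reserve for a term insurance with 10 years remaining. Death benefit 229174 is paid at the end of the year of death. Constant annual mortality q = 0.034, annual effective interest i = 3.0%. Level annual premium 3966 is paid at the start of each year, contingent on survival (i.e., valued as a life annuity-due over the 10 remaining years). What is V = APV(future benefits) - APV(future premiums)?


v = 1/(1+i) = 0.970874
APV(future benefits) per unit = sum_{k=0}^{9} k_p_x * q * v^(k+1) = 0.251546
APV(future benefits) = 229174 * 0.251546 = 57647.9088
Life annuity-due factor ä_{x:10} = sum_{k=0}^{9} k_p_x * v^k = 7.620378
APV(future premiums) = 3966 * 7.620378 = 30222.4196
V = 57647.9088 - 30222.4196
= 27425.4893


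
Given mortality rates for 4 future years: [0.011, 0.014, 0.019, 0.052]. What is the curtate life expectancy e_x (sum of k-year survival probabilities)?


e_x = sum_{k=1}^{n} k_p_x
k_p_x values:
  1_p_x = 0.989
  2_p_x = 0.975154
  3_p_x = 0.956626
  4_p_x = 0.906882
e_x = 3.8277


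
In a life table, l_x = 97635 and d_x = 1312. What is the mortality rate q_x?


q_x = d_x / l_x
= 1312 / 97635
= 0.0134


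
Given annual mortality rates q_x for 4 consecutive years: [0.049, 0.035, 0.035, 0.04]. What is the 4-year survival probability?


p_k = 1 - q_k for each year
Survival = product of (1 - q_k)
= 0.951 * 0.965 * 0.965 * 0.96
= 0.8502


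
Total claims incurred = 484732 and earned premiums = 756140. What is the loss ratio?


Loss ratio = claims / premiums
= 484732 / 756140
= 0.6411


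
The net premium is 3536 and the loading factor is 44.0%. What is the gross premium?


Gross = net * (1 + loading)
= 3536 * (1 + 0.44)
= 3536 * 1.44
= 5091.84


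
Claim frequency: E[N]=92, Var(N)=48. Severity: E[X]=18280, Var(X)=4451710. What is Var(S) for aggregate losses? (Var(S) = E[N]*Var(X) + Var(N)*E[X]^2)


Var(S) = E[N]*Var(X) + Var(N)*E[X]^2
= 92*4451710 + 48*18280^2
= 409557320 + 16039603200
= 1.6449e+10


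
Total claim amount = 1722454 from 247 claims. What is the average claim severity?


severity = total / number
= 1722454 / 247
= 6973.498


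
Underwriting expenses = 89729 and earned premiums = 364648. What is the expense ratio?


Expense ratio = expenses / premiums
= 89729 / 364648
= 0.2461


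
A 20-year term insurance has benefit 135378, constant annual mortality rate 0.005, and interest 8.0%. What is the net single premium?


NSP = benefit * sum_{k=0}^{n-1} k_p_x * q * v^(k+1)
With constant q=0.005, v=0.925926
Sum = 0.047407
NSP = 135378 * 0.047407
= 6417.8524


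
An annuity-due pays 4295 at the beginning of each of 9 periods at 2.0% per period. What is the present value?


PV_due = PMT * (1-(1+i)^(-n))/i * (1+i)
PV_immediate = 35056.8067
PV_due = 35056.8067 * 1.02
= 35757.9428


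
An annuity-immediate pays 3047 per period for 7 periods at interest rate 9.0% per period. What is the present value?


PV = PMT * (1 - (1+i)^(-n)) / i
= 3047 * (1 - (1+0.09)^(-7)) / 0.09
= 3047 * (1 - 0.547034) / 0.09
= 3047 * 5.032953
= 15335.4073


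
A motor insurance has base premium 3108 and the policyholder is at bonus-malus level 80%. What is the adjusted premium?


adjusted = base * BM_level / 100
= 3108 * 80 / 100
= 3108 * 0.8
= 2486.4


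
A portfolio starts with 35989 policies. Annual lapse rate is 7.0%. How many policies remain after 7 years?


remaining = initial * (1 - lapse)^years
= 35989 * (1 - 0.07)^7
= 35989 * 0.601701
= 21654.6126


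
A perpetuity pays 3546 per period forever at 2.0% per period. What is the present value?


PV = PMT / i
= 3546 / 0.02
= 177300.0


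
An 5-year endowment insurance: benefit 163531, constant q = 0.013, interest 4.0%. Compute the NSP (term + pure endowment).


Term component = 9230.7125
Pure endowment = 5_p_x * v^5 * benefit = 0.936668 * 0.821927 * 163531 = 125898.0952
NSP = 135128.8077


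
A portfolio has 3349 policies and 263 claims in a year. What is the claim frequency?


frequency = claims / policies
= 263 / 3349
= 0.0785


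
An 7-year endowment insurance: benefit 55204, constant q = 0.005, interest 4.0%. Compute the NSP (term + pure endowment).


Term component = 1633.3248
Pure endowment = 7_p_x * v^7 * benefit = 0.965521 * 0.759918 * 55204 = 40504.0768
NSP = 42137.4016


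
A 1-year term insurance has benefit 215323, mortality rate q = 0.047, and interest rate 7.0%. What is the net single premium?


NSP = benefit * q * v
v = 1/(1+i) = 0.934579
NSP = 215323 * 0.047 * 0.934579
= 9458.1131


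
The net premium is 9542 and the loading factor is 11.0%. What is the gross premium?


Gross = net * (1 + loading)
= 9542 * (1 + 0.11)
= 9542 * 1.11
= 10591.62


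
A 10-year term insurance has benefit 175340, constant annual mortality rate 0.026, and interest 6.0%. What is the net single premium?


NSP = benefit * sum_{k=0}^{n-1} k_p_x * q * v^(k+1)
With constant q=0.026, v=0.943396
Sum = 0.172606
NSP = 175340 * 0.172606
= 30264.7217


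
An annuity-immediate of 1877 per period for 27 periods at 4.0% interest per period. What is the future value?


FV = PMT * ((1+i)^n - 1) / i
= 1877 * ((1.04)^27 - 1) / 0.04
= 1877 * (2.883369 - 1) / 0.04
= 88377.0704


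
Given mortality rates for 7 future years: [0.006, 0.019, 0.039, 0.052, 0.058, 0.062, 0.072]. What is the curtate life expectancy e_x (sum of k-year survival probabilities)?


e_x = sum_{k=1}^{n} k_p_x
k_p_x values:
  1_p_x = 0.994
  2_p_x = 0.975114
  3_p_x = 0.937085
  4_p_x = 0.888356
  5_p_x = 0.836832
  6_p_x = 0.784948
  7_p_x = 0.728432
e_x = 6.1448


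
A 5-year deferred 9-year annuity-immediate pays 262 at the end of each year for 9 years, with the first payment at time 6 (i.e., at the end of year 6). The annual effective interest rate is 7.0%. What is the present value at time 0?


PV at time 5 of the 9-year annuity-immediate:
a_n = 262 * (1-(1+0.07)^(-9))/0.07 = 1706.9908
Discount back 5 years to time 0:
PV = 1706.9908 * (1+0.07)^(-5)
= 1706.9908 * 0.712986
= 1217.0609


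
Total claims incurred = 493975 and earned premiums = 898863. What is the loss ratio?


Loss ratio = claims / premiums
= 493975 / 898863
= 0.5496


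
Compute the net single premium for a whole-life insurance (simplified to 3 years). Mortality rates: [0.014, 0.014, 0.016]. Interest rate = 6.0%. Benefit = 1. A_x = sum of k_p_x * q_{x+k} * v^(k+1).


v = 0.943396
Year 0: k_p_x=1.0, q=0.014, term=0.013208
Year 1: k_p_x=0.986, q=0.014, term=0.012286
Year 2: k_p_x=0.972196, q=0.016, term=0.01306
A_x = 0.0386


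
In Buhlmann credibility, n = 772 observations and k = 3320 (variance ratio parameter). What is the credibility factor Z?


Z = n / (n + k)
= 772 / (772 + 3320)
= 772 / 4092
= 0.1887


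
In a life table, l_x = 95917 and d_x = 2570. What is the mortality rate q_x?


q_x = d_x / l_x
= 2570 / 95917
= 0.0268


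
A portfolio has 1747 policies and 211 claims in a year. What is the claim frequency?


frequency = claims / policies
= 211 / 1747
= 0.1208


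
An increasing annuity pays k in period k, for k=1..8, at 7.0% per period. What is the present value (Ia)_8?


(Ia)_n = sum_{k=1}^{n} k * v^k, v = 1/(1+i)
v = 0.934579
Sum computed term by term:
(Ia)_8 = 24.7602


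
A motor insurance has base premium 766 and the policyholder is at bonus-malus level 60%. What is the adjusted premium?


adjusted = base * BM_level / 100
= 766 * 60 / 100
= 766 * 0.6
= 459.6


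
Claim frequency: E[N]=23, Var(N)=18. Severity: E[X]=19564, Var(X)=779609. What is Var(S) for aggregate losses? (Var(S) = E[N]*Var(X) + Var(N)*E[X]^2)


Var(S) = E[N]*Var(X) + Var(N)*E[X]^2
= 23*779609 + 18*19564^2
= 17931007 + 6889501728
= 6.9074e+09


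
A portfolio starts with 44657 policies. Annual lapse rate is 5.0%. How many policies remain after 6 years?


remaining = initial * (1 - lapse)^years
= 44657 * (1 - 0.05)^6
= 44657 * 0.735092
= 32826.9986


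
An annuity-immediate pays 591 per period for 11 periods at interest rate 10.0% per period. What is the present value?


PV = PMT * (1 - (1+i)^(-n)) / i
= 591 * (1 - (1+0.1)^(-11)) / 0.1
= 591 * (1 - 0.350494) / 0.1
= 591 * 6.495061
= 3838.5811


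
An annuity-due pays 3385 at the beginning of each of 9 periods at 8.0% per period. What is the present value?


PV_due = PMT * (1-(1+i)^(-n))/i * (1+i)
PV_immediate = 21145.7156
PV_due = 21145.7156 * 1.08
= 22837.3728


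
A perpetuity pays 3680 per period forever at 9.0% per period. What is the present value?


PV = PMT / i
= 3680 / 0.09
= 40888.8889


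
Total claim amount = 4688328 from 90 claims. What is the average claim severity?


severity = total / number
= 4688328 / 90
= 52092.5333


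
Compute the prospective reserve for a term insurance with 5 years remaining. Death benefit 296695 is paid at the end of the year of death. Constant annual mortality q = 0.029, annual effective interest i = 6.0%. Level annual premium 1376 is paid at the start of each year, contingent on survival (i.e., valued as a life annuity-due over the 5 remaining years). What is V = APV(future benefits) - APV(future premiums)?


v = 1/(1+i) = 0.943396
APV(future benefits) per unit = sum_{k=0}^{4} k_p_x * q * v^(k+1) = 0.115671
APV(future benefits) = 296695 * 0.115671 = 34318.9234
Life annuity-due factor ä_{x:5} = sum_{k=0}^{4} k_p_x * v^k = 4.227964
APV(future premiums) = 1376 * 4.227964 = 5817.6787
V = 34318.9234 - 5817.6787
= 28501.2448
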